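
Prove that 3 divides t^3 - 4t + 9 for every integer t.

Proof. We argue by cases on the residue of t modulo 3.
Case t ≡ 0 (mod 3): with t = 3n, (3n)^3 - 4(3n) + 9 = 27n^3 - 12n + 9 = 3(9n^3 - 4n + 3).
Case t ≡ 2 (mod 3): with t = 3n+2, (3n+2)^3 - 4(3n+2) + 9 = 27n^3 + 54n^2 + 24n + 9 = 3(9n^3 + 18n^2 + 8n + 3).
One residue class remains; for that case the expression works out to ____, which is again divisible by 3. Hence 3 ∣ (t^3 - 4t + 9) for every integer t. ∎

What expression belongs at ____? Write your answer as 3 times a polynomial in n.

The residues treated are {0, 2}, so the missing case is t ≡ 1 (mod 3); write t = 3n+1.
Then (3n+1)^3 - 4(3n+1) + 9 = 27n^3 + 27n^2 - 3n + 6 = 3(9n^3 + 9n^2 - n + 2).

3(9n^3 + 9n^2 - n + 2)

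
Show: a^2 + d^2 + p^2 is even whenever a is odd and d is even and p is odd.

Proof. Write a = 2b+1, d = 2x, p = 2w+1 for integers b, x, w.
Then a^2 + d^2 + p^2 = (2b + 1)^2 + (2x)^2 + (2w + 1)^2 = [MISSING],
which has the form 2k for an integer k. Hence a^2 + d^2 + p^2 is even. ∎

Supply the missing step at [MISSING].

2(2b^2 + 2b + 2w^2 + 2w + 2x^2 + 1)

(2b + 1)^2 + (2x)^2 + (2w + 1)^2 = 4b^2 + 4b + 4w^2 + 4w + 4x^2 + 2
= 2(2b^2 + 2b + 2w^2 + 2w + 2x^2 + 1).
Since 2b^2 + 2b + 2w^2 + 2w + 2x^2 + 1 is an integer, the sum of squares is of the form 2k for an integer k.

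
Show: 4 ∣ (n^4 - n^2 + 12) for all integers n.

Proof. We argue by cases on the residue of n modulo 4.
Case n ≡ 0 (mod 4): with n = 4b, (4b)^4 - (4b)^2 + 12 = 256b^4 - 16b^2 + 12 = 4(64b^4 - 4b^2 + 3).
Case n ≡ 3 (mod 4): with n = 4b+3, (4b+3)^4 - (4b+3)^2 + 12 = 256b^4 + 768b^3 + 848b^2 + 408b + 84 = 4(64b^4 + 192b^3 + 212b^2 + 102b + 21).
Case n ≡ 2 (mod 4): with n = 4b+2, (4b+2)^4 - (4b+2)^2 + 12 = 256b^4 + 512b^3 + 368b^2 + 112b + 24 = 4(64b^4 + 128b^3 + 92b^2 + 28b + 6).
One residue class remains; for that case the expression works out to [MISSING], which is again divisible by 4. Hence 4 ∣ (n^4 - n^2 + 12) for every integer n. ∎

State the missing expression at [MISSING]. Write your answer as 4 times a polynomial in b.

The residues treated are {0, 3, 2}, so the missing case is n ≡ 1 (mod 4); write n = 4b+1.
Then (4b+1)^4 - (4b+1)^2 + 12 = 256b^4 + 256b^3 + 80b^2 + 8b + 12 = 4(64b^4 + 64b^3 + 20b^2 + 2b + 3).

4(64b^4 + 64b^3 + 20b^2 + 2b + 3)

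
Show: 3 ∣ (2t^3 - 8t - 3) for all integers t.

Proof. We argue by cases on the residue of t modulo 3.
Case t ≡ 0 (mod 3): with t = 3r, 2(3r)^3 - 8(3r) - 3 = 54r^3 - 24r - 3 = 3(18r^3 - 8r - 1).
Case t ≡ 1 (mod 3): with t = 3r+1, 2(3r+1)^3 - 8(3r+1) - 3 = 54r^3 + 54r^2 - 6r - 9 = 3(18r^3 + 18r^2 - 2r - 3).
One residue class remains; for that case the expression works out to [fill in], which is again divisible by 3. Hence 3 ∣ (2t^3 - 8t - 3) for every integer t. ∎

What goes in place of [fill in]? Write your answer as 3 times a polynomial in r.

The residues treated are {0, 1}, so the missing case is t ≡ 2 (mod 3); write t = 3r+2.
Then 2(3r+2)^3 - 8(3r+2) - 3 = 54r^3 + 108r^2 + 48r - 3 = 3(18r^3 + 36r^2 + 16r - 1).

3(18r^3 + 36r^2 + 16r - 1)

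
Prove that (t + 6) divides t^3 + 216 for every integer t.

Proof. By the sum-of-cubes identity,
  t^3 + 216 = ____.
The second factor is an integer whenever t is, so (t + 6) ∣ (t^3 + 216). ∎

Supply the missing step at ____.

Polynomial division of t^3 + 216 by t + 6 leaves remainder 0 and quotient t^2 - 6t + 36.
Hence t^3 + 216 = (t + 6)(t^2 - 6t + 36).

(t + 6)(t^2 - 6t + 36)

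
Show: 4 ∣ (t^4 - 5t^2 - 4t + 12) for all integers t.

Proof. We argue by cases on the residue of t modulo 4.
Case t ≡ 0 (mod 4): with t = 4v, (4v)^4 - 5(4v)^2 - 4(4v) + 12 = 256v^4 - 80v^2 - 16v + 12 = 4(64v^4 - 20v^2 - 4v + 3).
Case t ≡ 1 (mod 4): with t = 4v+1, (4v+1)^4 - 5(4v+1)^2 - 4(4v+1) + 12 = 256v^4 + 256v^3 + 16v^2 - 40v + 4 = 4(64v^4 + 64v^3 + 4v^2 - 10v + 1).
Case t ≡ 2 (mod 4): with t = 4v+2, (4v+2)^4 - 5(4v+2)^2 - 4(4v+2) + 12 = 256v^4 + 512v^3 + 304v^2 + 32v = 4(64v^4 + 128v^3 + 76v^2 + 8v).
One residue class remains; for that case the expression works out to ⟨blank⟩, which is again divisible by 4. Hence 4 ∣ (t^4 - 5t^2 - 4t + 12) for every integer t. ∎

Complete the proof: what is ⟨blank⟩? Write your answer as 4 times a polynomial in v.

The residues treated are {0, 1, 2}, so the missing case is t ≡ 3 (mod 4); write t = 4v+3.
Then (4v+3)^4 - 5(4v+3)^2 - 4(4v+3) + 12 = 256v^4 + 768v^3 + 784v^2 + 296v + 36 = 4(64v^4 + 192v^3 + 196v^2 + 74v + 9).

4(64v^4 + 192v^3 + 196v^2 + 74v + 9)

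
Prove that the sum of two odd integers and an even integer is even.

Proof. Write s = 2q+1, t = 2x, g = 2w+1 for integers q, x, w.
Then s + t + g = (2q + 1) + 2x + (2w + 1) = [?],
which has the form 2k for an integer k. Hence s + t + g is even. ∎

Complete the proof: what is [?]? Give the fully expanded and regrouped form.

2(q + w + x + 1)

(2q + 1) + 2x + (2w + 1) = 2q + 2w + 2x + 2
= 2(q + w + x + 1).
Since q + w + x + 1 is an integer, the sum is of the form 2k for an integer k.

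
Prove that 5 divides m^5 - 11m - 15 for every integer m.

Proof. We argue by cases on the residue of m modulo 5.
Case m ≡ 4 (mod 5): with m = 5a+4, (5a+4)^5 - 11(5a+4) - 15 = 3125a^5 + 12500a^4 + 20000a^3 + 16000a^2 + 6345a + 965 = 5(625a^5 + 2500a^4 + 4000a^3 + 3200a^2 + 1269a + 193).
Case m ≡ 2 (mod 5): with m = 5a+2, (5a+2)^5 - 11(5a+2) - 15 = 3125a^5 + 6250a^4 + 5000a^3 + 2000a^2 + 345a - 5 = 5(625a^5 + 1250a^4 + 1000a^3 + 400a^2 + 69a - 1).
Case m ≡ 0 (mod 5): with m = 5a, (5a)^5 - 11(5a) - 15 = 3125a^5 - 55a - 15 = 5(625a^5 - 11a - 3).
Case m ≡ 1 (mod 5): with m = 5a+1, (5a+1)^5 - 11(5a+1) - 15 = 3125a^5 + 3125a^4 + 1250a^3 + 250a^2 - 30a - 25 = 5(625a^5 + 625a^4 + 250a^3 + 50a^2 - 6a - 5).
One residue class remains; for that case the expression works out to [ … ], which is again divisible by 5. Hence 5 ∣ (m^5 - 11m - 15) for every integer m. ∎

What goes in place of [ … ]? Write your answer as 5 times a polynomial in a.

Only m ≡ 3 (mod 5) is unaccounted for. Put m = 5a+3:
(5a+3)^5 - 11(5a+3) - 15 expands to 3125a^5 + 9375a^4 + 11250a^3 + 6750a^2 + 1970a + 195,
and factoring out 5 leaves 5(625a^5 + 1875a^4 + 2250a^3 + 1350a^2 + 394a + 39).

5(625a^5 + 1875a^4 + 2250a^3 + 1350a^2 + 394a + 39)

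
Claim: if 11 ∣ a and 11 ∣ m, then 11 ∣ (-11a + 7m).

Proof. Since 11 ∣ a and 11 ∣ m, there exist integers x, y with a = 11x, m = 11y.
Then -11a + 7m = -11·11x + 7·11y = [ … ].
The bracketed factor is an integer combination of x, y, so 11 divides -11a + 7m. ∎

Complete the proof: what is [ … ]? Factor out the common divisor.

Pull the common 11 out of every term: -11·11x + 7·11y = 11(-11x + 7y).
-11x + 7y is an integer, which exhibits the divisibility.

11(-11x + 7y)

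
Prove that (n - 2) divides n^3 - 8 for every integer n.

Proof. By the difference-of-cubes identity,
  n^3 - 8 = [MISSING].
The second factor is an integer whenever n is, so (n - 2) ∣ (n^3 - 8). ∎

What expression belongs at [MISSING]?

Polynomial division of n^3 - 8 by n - 2 leaves remainder 0 and quotient n^2 + 2n + 4.
Hence n^3 - 8 = (n - 2)(n^2 + 2n + 4).

(n - 2)(n^2 + 2n + 4)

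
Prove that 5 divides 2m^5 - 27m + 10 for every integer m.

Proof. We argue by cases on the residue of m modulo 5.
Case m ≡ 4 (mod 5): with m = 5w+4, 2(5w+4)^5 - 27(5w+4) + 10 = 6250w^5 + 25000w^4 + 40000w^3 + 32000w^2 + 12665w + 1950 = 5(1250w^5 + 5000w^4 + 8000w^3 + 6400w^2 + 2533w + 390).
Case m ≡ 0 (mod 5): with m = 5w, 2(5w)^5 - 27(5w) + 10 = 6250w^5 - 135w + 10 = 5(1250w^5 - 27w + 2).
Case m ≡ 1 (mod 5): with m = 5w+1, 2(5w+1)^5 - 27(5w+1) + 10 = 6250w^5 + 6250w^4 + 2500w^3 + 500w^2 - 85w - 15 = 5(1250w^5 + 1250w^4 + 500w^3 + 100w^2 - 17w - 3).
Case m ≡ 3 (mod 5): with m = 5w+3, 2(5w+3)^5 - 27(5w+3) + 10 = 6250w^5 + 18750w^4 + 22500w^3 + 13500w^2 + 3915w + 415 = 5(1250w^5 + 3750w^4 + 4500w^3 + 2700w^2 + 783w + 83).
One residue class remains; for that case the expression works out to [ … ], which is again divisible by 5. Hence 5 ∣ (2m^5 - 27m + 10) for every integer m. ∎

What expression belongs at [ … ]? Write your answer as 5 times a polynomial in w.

Only m ≡ 2 (mod 5) is unaccounted for. Put m = 5w+2:
2(5w+2)^5 - 27(5w+2) + 10 expands to 6250w^5 + 12500w^4 + 10000w^3 + 4000w^2 + 665w + 20,
and factoring out 5 leaves 5(1250w^5 + 2500w^4 + 2000w^3 + 800w^2 + 133w + 4).

5(1250w^5 + 2500w^4 + 2000w^3 + 800w^2 + 133w + 4)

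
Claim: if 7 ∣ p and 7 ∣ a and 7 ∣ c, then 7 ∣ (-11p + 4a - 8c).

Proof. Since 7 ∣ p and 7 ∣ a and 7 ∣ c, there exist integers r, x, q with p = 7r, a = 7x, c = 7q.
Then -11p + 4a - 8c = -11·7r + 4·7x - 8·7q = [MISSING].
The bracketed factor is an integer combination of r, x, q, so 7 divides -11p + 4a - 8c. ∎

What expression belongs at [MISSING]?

7(-8q - 11r + 4x)

Each term has a factor of 7: -11·7r + 4·7x - 8·7q = 7·(-8q - 11r + 4x).
Since -8q - 11r + 4x is an integer, 7 ∣ (-11p + 4a - 8c).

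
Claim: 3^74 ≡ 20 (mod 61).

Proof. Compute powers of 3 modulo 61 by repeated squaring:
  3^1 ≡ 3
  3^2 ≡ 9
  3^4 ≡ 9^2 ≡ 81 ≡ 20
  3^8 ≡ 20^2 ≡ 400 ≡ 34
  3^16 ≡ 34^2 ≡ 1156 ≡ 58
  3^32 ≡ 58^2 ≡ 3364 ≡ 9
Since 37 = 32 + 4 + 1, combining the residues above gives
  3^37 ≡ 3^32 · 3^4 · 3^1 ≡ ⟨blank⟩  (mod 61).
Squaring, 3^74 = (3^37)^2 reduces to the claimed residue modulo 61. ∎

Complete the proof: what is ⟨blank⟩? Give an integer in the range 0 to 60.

3^32 · 3^4 · 3^1 ≡ 9 · 20 · 3 = 540.
540 mod 61 = 52, so 3^37 ≡ 52 (mod 61).

52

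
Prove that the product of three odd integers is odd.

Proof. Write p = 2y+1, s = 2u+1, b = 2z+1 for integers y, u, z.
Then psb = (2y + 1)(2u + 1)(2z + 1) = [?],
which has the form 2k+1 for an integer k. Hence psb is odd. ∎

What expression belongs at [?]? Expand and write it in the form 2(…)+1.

2(4uyz + 2uy + 2uz + u + 2yz + y + z) + 1

Expanding: (2y + 1)(2u + 1)(2z + 1) = 8uyz + 4uy + 4uz + 2u + 4yz + 2y + 2z + 1.
Every term except the constant is even, so this is 2(4uyz + 2uy + 2uz + u + 2yz + y + z) + 1,
and 4uyz + 2uy + 2uz + u + 2yz + y + z ∈ ℤ gives the required form.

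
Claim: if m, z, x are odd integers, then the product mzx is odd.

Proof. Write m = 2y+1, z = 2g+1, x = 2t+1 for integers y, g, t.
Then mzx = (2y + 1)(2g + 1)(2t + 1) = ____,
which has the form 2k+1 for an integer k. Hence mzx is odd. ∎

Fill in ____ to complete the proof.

2(4gty + 2gt + 2gy + g + 2ty + t + y) + 1

(2y + 1)(2g + 1)(2t + 1) = 8gty + 4gt + 4gy + 2g + 4ty + 2t + 2y + 1
= 2(4gty + 2gt + 2gy + g + 2ty + t + y) + 1.
Since 4gty + 2gt + 2gy + g + 2ty + t + y is an integer, the product is of the form 2k+1 for an integer k.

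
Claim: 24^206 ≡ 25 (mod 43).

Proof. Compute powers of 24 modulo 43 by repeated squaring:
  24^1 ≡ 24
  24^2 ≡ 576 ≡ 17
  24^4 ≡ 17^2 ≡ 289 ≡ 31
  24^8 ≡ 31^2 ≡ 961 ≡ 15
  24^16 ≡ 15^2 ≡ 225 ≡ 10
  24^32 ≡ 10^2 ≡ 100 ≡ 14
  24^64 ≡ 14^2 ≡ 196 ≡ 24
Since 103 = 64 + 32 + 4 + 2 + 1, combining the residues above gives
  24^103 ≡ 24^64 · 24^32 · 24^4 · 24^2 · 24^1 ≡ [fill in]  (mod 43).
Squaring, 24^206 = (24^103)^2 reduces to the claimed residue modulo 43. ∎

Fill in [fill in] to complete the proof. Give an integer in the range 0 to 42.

24^64 · 24^32 · 24^4 · 24^2 · 24^1 ≡ 24 · 14 · 31 · 17 · 24 = 4249728.
4249728 mod 43 = 38, so 24^103 ≡ 38 (mod 43).

38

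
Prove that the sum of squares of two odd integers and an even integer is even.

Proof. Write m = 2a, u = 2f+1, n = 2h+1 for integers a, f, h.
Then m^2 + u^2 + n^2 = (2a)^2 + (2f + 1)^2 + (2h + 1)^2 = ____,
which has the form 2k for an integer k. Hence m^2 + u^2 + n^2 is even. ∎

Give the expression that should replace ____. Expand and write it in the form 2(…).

Expanding: (2a)^2 + (2f + 1)^2 + (2h + 1)^2 = 4a^2 + 4f^2 + 4f + 4h^2 + 4h + 2.
Every term is even; pulling out the factor of 2 gives 2(2a^2 + 2f^2 + 2f + 2h^2 + 2h + 1).

2(2a^2 + 2f^2 + 2f + 2h^2 + 2h + 1)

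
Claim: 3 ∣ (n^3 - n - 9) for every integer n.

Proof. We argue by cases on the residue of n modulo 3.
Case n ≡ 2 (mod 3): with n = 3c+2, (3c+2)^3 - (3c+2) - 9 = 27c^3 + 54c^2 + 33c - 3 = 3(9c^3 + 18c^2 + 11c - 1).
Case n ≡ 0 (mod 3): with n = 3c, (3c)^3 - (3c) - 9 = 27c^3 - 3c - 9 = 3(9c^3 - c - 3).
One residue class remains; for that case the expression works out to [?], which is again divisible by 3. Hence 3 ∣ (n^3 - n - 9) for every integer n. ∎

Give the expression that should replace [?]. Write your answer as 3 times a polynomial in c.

3(9c^3 + 9c^2 + 2c - 3)

Only n ≡ 1 (mod 3) is unaccounted for. Put n = 3c+1:
(3c+1)^3 - (3c+1) - 9 expands to 27c^3 + 27c^2 + 6c - 9,
and factoring out 3 leaves 3(9c^3 + 9c^2 + 2c - 3).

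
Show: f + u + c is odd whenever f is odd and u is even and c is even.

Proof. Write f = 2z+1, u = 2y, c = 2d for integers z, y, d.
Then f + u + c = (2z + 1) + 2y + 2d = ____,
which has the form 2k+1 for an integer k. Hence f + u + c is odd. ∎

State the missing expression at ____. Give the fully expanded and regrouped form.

2(d + y + z) + 1

(2z + 1) + 2y + 2d = 2d + 2y + 2z + 1
= 2(d + y + z) + 1.
Since d + y + z is an integer, the sum is of the form 2k+1 for an integer k.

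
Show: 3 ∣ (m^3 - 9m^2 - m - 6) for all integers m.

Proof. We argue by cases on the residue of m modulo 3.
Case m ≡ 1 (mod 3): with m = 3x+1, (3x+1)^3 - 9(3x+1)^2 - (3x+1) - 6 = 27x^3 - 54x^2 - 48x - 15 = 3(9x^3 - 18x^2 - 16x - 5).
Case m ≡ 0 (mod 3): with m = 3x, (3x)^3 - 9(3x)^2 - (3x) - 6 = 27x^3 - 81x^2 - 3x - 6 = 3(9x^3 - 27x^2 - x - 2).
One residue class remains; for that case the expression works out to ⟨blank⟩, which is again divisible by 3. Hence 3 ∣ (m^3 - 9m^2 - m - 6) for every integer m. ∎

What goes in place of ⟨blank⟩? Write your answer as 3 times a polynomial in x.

3(9x^3 - 9x^2 - 25x - 12)

Only m ≡ 2 (mod 3) is unaccounted for. Put m = 3x+2:
(3x+2)^3 - 9(3x+2)^2 - (3x+2) - 6 expands to 27x^3 - 27x^2 - 75x - 36,
and factoring out 3 leaves 3(9x^3 - 9x^2 - 25x - 12).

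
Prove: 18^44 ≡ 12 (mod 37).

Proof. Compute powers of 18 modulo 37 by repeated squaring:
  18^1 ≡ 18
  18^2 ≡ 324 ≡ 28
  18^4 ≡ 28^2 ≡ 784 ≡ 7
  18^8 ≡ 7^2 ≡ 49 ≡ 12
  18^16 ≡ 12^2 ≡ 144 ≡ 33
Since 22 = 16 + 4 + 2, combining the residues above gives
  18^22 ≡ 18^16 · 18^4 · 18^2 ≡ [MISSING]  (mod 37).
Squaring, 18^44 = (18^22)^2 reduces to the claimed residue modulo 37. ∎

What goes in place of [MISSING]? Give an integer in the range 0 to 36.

30

Multiply the listed residues: 33 · 7 · 28 = 231 → 6468.
Reducing modulo 37: 6468 = 174·37 + 30, so 18^22 ≡ 30.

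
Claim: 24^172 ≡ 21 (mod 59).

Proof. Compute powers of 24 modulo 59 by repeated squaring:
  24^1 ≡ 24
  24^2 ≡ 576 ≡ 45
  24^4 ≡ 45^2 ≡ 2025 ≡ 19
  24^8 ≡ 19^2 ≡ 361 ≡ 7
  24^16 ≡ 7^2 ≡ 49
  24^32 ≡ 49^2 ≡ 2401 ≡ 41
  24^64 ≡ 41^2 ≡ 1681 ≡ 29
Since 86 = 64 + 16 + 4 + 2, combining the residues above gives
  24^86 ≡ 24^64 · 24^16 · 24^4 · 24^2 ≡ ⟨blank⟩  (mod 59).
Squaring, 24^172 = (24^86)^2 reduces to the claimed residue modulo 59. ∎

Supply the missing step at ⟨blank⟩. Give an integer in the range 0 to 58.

24^64 · 24^16 · 24^4 · 24^2 ≡ 29 · 49 · 19 · 45 = 1214955.
1214955 mod 59 = 27, so 24^86 ≡ 27 (mod 59).

27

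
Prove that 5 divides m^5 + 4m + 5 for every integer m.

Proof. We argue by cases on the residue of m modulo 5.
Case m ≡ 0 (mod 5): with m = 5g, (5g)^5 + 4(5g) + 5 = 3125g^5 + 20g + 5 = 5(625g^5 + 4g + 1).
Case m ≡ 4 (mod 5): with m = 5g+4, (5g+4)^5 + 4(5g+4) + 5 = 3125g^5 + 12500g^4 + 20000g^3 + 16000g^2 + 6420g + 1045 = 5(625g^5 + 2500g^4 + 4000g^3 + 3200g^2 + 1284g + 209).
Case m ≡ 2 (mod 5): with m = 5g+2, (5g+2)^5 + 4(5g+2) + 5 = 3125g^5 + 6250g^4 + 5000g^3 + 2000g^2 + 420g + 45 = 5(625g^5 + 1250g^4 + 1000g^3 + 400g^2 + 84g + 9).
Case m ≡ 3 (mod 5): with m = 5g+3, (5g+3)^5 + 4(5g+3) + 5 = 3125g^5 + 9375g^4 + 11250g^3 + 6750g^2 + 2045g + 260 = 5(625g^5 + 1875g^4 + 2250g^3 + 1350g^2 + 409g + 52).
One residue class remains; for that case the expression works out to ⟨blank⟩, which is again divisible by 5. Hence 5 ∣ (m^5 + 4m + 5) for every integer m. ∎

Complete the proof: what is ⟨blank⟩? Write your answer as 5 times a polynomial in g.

5(625g^5 + 625g^4 + 250g^3 + 50g^2 + 9g + 2)

Only m ≡ 1 (mod 5) is unaccounted for. Put m = 5g+1:
(5g+1)^5 + 4(5g+1) + 5 expands to 3125g^5 + 3125g^4 + 1250g^3 + 250g^2 + 45g + 10,
and factoring out 5 leaves 5(625g^5 + 625g^4 + 250g^3 + 50g^2 + 9g + 2).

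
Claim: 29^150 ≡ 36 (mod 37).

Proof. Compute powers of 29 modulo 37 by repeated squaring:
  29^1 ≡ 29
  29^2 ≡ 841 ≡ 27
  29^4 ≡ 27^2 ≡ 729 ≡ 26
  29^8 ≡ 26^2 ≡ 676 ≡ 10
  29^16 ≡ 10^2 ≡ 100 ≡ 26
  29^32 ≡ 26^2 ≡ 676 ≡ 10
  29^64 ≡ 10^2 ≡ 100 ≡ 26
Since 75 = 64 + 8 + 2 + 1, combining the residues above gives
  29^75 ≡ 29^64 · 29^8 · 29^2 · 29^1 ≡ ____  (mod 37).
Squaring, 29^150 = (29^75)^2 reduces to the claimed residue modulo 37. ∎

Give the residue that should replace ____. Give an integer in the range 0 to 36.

6

Multiply the listed residues: 26 · 10 · 27 · 29 = 260 → 7020 → 203580.
Reducing modulo 37: 203580 = 5502·37 + 6, so 29^75 ≡ 6.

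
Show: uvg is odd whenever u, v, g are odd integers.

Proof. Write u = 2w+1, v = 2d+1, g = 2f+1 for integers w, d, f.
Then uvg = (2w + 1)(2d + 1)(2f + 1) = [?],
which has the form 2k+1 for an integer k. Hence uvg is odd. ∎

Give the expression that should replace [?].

2(4dfw + 2df + 2dw + d + 2fw + f + w) + 1

Expanding: (2w + 1)(2d + 1)(2f + 1) = 8dfw + 4df + 4dw + 2d + 4fw + 2f + 2w + 1.
Every term except the constant is even, so this is 2(4dfw + 2df + 2dw + d + 2fw + f + w) + 1,
and 4dfw + 2df + 2dw + d + 2fw + f + w ∈ ℤ gives the required form.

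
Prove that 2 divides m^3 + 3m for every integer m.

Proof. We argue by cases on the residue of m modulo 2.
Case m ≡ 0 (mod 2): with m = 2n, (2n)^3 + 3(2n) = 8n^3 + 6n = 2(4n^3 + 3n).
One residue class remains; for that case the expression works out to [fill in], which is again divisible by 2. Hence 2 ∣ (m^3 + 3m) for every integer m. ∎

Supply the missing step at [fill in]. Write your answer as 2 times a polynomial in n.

Only m ≡ 1 (mod 2) is unaccounted for. Put m = 2n+1:
(2n+1)^3 + 3(2n+1) expands to 8n^3 + 12n^2 + 12n + 4,
and factoring out 2 leaves 2(4n^3 + 6n^2 + 6n + 2).

2(4n^3 + 6n^2 + 6n + 2)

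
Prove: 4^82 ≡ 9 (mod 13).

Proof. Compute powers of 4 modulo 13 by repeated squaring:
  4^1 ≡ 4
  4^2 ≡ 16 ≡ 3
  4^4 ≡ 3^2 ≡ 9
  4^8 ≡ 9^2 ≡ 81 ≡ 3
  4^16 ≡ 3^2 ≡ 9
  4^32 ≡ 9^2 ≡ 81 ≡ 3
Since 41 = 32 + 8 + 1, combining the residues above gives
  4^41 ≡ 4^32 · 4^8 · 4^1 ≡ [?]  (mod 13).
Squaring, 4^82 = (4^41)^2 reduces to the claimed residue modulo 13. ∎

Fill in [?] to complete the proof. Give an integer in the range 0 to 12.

4^32 · 4^8 · 4^1 ≡ 3 · 3 · 4 = 36.
36 mod 13 = 10, so 4^41 ≡ 10 (mod 13).

10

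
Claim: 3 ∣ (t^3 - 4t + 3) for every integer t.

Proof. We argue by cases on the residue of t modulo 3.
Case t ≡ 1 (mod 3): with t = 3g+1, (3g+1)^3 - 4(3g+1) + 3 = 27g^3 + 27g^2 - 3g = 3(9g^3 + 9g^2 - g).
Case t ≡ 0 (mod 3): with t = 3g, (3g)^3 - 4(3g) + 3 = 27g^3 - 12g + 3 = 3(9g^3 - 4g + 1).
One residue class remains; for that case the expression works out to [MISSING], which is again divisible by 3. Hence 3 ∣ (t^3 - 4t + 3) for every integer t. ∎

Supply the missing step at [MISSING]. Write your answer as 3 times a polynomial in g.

Only t ≡ 2 (mod 3) is unaccounted for. Put t = 3g+2:
(3g+2)^3 - 4(3g+2) + 3 expands to 27g^3 + 54g^2 + 24g + 3,
and factoring out 3 leaves 3(9g^3 + 18g^2 + 8g + 1).

3(9g^3 + 18g^2 + 8g + 1)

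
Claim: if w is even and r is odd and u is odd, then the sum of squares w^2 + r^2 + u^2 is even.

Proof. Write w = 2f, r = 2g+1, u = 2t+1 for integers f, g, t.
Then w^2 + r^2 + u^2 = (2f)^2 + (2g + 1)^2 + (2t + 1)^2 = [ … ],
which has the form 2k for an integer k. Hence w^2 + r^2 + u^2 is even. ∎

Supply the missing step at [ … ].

2(2f^2 + 2g^2 + 2g + 2t^2 + 2t + 1)

Expanding: (2f)^2 + (2g + 1)^2 + (2t + 1)^2 = 4f^2 + 4g^2 + 4g + 4t^2 + 4t + 2.
Every term is even; pulling out the factor of 2 gives 2(2f^2 + 2g^2 + 2g + 2t^2 + 2t + 1).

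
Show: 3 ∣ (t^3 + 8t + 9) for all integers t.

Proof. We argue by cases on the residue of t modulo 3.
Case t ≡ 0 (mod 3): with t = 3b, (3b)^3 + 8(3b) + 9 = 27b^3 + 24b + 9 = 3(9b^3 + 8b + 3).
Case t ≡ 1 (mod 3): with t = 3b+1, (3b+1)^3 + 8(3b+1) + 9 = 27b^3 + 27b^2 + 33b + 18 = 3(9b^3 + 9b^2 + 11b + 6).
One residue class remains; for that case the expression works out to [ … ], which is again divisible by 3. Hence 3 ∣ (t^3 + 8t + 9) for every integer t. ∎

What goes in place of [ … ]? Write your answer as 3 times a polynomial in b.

3(9b^3 + 18b^2 + 20b + 11)

Only t ≡ 2 (mod 3) is unaccounted for. Put t = 3b+2:
(3b+2)^3 + 8(3b+2) + 9 expands to 27b^3 + 54b^2 + 60b + 33,
and factoring out 3 leaves 3(9b^3 + 18b^2 + 20b + 11).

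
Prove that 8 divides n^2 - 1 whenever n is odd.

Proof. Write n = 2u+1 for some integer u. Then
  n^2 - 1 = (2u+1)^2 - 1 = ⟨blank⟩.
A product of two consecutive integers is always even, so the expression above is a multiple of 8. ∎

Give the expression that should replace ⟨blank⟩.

4u(u + 1)

(2u+1)^2 - 1 = 4u^2 + 4u + 1 - 1 = 4u^2 + 4u = 4u(u+1).
Since u and u+1 are consecutive, u(u+1) is even, and 4·(even) is a multiple of 8.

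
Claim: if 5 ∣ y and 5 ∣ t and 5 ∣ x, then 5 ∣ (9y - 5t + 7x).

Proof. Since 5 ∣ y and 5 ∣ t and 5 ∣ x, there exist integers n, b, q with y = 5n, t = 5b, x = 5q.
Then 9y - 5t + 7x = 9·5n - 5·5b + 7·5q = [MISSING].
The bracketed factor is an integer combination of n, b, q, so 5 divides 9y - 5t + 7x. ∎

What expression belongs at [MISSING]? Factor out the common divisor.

Each term has a factor of 5: 9·5n - 5·5b + 7·5q = 5·(-5b + 9n + 7q).
Since -5b + 9n + 7q is an integer, 5 ∣ (9y - 5t + 7x).

5(-5b + 9n + 7q)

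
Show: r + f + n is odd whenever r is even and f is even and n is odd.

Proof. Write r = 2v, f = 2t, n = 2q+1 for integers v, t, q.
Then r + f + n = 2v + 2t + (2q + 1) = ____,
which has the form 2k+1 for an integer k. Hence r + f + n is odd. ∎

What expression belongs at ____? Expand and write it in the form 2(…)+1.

2(q + t + v) + 1

Expanding: 2v + 2t + (2q + 1) = 2q + 2t + 2v + 1.
Every term except the constant is even, so this is 2(q + t + v) + 1,
and q + t + v ∈ ℤ gives the required form.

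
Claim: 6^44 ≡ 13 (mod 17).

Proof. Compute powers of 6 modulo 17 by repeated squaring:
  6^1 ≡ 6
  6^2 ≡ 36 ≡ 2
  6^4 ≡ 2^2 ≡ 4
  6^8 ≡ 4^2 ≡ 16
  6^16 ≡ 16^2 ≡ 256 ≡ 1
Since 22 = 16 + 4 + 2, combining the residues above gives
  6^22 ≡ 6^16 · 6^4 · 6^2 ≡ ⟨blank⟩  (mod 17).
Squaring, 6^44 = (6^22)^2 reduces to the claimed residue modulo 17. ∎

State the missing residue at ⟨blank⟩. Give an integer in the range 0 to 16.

6^16 · 6^4 · 6^2 ≡ 1 · 4 · 2 = 8.
8 mod 17 = 8, so 6^22 ≡ 8 (mod 17).

8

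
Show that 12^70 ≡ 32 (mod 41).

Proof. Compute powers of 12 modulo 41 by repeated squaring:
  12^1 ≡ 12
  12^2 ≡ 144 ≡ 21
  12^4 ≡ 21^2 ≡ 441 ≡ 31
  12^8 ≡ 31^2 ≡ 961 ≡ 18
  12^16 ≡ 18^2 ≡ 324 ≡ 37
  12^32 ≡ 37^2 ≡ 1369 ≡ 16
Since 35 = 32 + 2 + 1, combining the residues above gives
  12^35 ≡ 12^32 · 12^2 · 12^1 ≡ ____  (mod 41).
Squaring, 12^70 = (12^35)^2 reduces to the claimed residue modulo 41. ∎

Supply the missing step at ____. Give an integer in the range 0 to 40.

14

Multiply the listed residues: 16 · 21 · 12 = 336 → 4032.
Reducing modulo 41: 4032 = 98·41 + 14, so 12^35 ≡ 14.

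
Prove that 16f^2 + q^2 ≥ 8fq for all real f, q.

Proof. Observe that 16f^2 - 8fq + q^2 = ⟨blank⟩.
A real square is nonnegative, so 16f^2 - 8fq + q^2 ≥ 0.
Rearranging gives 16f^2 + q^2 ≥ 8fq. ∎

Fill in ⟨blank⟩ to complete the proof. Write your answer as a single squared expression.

16f^2 - 8fq + q^2 is a perfect-square trinomial: the outer terms are (4f)^2 and (q)^2, and the cross term is -2·4f·q.
So 16f^2 - 8fq + q^2 = (4f - q)^2 ≥ 0.

(4f - q)^2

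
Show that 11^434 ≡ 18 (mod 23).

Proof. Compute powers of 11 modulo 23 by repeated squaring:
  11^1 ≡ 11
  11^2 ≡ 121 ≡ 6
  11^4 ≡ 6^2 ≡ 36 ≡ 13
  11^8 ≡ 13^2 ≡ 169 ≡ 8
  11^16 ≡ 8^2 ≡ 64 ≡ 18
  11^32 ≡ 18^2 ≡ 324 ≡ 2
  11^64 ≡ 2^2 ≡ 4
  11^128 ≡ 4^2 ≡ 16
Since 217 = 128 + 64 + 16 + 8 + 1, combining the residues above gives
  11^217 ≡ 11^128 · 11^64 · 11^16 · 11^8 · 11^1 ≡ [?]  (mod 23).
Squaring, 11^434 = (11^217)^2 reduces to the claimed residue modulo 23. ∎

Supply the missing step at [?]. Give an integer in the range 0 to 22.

15

11^128 · 11^64 · 11^16 · 11^8 · 11^1 ≡ 16 · 4 · 18 · 8 · 11 = 101376.
101376 mod 23 = 15, so 11^217 ≡ 15 (mod 23).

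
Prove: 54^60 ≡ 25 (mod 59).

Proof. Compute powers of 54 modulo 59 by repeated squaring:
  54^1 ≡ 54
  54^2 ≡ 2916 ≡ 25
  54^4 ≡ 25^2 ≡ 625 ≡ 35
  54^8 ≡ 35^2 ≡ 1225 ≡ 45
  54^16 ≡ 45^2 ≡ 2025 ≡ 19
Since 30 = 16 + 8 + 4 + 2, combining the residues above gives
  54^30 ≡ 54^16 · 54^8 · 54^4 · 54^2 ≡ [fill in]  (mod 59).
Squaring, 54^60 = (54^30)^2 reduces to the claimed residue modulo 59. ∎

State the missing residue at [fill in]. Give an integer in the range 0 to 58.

54^16 · 54^8 · 54^4 · 54^2 ≡ 19 · 45 · 35 · 25 = 748125.
748125 mod 59 = 5, so 54^30 ≡ 5 (mod 59).

5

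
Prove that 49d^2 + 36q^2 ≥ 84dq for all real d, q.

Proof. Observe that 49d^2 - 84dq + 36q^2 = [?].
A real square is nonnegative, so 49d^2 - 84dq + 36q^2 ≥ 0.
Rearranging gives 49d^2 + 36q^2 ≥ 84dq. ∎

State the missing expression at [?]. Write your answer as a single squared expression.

(7d - 6q)^2

49d^2 - 84dq + 36q^2 is a perfect-square trinomial: the outer terms are (7d)^2 and (6q)^2, and the cross term is -2·7d·6q.
So 49d^2 - 84dq + 36q^2 = (7d - 6q)^2 ≥ 0.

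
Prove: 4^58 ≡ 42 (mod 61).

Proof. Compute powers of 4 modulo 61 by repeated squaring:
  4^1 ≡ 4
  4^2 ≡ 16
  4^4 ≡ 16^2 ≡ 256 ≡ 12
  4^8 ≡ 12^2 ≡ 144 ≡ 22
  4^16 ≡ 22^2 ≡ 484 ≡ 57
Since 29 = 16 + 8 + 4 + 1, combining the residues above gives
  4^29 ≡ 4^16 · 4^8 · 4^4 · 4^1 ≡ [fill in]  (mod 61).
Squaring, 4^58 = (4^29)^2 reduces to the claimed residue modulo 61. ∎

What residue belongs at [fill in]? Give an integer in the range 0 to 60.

Multiply the listed residues: 57 · 22 · 12 · 4 = 1254 → 15048 → 60192.
Reducing modulo 61: 60192 = 986·61 + 46, so 4^29 ≡ 46.

46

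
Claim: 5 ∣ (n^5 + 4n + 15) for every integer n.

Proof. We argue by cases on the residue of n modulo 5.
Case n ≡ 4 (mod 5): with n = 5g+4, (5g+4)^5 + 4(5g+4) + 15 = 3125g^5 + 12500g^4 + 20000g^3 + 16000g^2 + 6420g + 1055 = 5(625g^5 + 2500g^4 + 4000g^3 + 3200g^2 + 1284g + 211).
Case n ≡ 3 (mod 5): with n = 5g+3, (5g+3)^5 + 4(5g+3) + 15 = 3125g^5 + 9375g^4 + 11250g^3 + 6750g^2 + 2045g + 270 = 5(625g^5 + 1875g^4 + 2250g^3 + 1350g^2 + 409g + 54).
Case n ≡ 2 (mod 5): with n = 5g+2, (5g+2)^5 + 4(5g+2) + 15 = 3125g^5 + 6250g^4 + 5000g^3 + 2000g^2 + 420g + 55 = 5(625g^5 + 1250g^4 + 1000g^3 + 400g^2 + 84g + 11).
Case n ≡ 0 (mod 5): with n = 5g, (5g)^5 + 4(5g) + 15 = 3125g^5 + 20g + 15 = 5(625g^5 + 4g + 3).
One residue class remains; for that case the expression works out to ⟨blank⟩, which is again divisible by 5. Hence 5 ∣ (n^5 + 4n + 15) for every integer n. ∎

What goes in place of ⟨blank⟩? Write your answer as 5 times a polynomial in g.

The residues treated are {4, 3, 2, 0}, so the missing case is n ≡ 1 (mod 5); write n = 5g+1.
Then (5g+1)^5 + 4(5g+1) + 15 = 3125g^5 + 3125g^4 + 1250g^3 + 250g^2 + 45g + 20 = 5(625g^5 + 625g^4 + 250g^3 + 50g^2 + 9g + 4).

5(625g^5 + 625g^4 + 250g^3 + 50g^2 + 9g + 4)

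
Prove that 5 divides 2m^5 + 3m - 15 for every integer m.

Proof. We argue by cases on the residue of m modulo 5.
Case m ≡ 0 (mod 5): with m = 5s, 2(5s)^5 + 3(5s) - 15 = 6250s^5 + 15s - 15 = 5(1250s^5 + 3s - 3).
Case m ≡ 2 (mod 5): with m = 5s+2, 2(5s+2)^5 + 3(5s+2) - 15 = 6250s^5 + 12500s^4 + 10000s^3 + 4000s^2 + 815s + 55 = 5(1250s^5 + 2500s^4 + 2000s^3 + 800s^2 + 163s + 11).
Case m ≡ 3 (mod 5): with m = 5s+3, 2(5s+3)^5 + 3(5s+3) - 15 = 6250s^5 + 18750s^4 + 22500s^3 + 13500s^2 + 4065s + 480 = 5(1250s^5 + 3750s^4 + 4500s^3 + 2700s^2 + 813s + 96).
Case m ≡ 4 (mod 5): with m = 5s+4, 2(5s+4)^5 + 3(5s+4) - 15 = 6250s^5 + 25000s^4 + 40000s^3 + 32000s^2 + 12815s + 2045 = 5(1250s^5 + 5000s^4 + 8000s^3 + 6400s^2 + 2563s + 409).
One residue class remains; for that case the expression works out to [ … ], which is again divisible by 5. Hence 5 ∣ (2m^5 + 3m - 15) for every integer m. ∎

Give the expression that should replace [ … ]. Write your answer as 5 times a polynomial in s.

The residues treated are {0, 2, 3, 4}, so the missing case is m ≡ 1 (mod 5); write m = 5s+1.
Then 2(5s+1)^5 + 3(5s+1) - 15 = 6250s^5 + 6250s^4 + 2500s^3 + 500s^2 + 65s - 10 = 5(1250s^5 + 1250s^4 + 500s^3 + 100s^2 + 13s - 2).

5(1250s^5 + 1250s^4 + 500s^3 + 100s^2 + 13s - 2)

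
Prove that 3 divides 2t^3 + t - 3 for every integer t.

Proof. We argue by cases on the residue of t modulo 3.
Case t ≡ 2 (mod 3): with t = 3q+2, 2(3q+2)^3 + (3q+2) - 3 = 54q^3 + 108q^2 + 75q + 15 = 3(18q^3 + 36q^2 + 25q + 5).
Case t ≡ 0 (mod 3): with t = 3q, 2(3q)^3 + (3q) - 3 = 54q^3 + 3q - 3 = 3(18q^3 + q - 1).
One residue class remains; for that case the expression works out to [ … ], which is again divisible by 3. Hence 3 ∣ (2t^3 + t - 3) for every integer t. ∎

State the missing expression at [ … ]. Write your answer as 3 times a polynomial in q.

3(18q^3 + 18q^2 + 7q)

The residues treated are {2, 0}, so the missing case is t ≡ 1 (mod 3); write t = 3q+1.
Then 2(3q+1)^3 + (3q+1) - 3 = 54q^3 + 54q^2 + 21q = 3(18q^3 + 18q^2 + 7q).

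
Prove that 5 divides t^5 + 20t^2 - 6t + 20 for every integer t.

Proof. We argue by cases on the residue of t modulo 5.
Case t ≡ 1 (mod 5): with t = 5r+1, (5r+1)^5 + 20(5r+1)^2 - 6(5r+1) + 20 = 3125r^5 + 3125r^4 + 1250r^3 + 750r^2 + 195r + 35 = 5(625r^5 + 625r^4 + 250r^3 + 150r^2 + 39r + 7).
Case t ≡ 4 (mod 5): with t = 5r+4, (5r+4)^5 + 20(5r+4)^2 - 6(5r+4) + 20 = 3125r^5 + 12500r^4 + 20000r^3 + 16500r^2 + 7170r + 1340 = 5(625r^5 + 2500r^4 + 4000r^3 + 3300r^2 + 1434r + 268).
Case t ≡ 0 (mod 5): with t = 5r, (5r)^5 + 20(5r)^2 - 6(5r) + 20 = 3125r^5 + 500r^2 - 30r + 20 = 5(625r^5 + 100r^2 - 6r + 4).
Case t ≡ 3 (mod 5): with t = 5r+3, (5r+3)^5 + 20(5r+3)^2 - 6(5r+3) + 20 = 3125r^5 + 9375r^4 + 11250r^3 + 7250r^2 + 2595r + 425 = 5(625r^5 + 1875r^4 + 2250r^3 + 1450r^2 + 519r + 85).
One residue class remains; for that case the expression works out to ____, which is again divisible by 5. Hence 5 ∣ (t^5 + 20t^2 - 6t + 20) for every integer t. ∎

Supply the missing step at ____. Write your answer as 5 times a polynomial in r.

The residues treated are {1, 4, 0, 3}, so the missing case is t ≡ 2 (mod 5); write t = 5r+2.
Then (5r+2)^5 + 20(5r+2)^2 - 6(5r+2) + 20 = 3125r^5 + 6250r^4 + 5000r^3 + 2500r^2 + 770r + 120 = 5(625r^5 + 1250r^4 + 1000r^3 + 500r^2 + 154r + 24).

5(625r^5 + 1250r^4 + 1000r^3 + 500r^2 + 154r + 24)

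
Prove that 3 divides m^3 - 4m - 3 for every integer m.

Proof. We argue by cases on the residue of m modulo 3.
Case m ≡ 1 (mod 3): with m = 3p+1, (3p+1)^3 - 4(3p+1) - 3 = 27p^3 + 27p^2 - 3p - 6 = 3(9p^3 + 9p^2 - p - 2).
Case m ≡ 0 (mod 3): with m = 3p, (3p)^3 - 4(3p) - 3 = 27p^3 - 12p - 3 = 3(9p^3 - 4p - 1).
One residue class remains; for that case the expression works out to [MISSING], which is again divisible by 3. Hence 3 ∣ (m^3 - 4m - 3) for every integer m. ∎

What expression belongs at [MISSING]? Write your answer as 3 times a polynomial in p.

3(9p^3 + 18p^2 + 8p - 1)

Only m ≡ 2 (mod 3) is unaccounted for. Put m = 3p+2:
(3p+2)^3 - 4(3p+2) - 3 expands to 27p^3 + 54p^2 + 24p - 3,
and factoring out 3 leaves 3(9p^3 + 18p^2 + 8p - 1).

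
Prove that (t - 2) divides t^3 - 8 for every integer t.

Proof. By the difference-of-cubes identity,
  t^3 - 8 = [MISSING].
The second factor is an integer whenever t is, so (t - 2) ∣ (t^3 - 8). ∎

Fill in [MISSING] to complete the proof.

(t - 2)(t^2 + 2t + 4)

Polynomial division of t^3 - 8 by t - 2 leaves remainder 0 and quotient t^2 + 2t + 4.
Hence t^3 - 8 = (t - 2)(t^2 + 2t + 4).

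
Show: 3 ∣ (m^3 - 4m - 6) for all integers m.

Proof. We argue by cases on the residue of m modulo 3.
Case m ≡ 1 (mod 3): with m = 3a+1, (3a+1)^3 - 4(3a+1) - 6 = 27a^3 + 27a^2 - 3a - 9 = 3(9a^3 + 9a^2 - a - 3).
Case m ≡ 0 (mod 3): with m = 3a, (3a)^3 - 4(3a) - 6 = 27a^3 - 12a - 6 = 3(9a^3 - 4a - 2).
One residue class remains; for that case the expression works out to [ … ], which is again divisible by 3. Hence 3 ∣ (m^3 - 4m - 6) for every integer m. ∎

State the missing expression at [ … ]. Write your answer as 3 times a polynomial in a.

3(9a^3 + 18a^2 + 8a - 2)

Only m ≡ 2 (mod 3) is unaccounted for. Put m = 3a+2:
(3a+2)^3 - 4(3a+2) - 6 expands to 27a^3 + 54a^2 + 24a - 6,
and factoring out 3 leaves 3(9a^3 + 18a^2 + 8a - 2).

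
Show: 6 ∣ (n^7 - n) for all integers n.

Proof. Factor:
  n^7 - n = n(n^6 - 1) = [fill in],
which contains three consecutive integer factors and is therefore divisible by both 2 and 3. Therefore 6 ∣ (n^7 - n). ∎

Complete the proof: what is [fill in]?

(n - 1)n(n + 1)(n^4 + n^2 + 1)

n^6 - 1 = (n^2 - 1)(n^4 + n^2 + 1), and n^2 - 1 = (n-1)(n+1).
So n(n^6 - 1) = (n - 1)n(n + 1)(n^4 + n^2 + 1).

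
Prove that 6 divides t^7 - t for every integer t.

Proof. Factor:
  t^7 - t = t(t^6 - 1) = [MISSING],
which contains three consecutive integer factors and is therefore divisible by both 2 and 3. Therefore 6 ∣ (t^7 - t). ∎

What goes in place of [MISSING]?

t^6 - 1 = (t^2 - 1)(t^4 + t^2 + 1), and t^2 - 1 = (t-1)(t+1).
So t(t^6 - 1) = (t - 1)t(t + 1)(t^4 + t^2 + 1).

(t - 1)t(t + 1)(t^4 + t^2 + 1)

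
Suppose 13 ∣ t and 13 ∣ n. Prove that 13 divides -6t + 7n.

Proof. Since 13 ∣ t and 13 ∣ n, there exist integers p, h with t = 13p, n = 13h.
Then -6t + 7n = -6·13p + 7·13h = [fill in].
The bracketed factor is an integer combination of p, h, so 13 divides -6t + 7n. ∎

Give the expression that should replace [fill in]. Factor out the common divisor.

Each term has a factor of 13: -6·13p + 7·13h = 13·(7h - 6p).
Since 7h - 6p is an integer, 13 ∣ (-6t + 7n).

13(7h - 6p)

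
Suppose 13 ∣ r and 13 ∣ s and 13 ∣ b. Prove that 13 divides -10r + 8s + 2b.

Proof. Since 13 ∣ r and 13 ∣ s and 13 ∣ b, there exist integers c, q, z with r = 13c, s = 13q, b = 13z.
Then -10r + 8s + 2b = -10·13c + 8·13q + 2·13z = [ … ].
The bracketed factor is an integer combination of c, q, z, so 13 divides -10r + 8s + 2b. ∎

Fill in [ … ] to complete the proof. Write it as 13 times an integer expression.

Each term has a factor of 13: -10·13c + 8·13q + 2·13z = 13·(-10c + 8q + 2z).
Since -10c + 8q + 2z is an integer, 13 ∣ (-10r + 8s + 2b).

13(-10c + 8q + 2z)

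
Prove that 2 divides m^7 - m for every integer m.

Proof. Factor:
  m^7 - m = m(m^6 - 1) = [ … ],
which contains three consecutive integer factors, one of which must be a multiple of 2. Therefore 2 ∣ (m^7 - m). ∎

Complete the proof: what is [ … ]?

(m - 1)m(m + 1)(m^4 + m^2 + 1)

m^6 - 1 = (m^2 - 1)(m^4 + m^2 + 1), and m^2 - 1 = (m-1)(m+1).
So m(m^6 - 1) = (m - 1)m(m + 1)(m^4 + m^2 + 1).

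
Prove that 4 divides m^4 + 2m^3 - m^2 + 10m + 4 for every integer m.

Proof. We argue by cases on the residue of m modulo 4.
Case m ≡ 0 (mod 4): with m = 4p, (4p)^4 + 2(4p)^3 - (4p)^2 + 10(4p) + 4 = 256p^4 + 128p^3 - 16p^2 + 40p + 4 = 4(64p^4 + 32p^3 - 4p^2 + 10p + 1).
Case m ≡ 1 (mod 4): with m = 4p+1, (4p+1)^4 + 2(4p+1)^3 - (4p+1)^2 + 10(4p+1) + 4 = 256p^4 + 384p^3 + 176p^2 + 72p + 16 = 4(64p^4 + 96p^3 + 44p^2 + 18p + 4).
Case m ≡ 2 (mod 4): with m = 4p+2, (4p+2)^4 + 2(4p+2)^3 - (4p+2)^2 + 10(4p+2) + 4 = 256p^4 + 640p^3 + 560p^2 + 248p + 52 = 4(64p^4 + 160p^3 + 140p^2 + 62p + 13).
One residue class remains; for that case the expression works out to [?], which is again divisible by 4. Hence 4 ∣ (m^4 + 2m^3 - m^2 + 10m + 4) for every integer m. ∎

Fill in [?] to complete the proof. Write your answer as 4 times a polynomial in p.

The residues treated are {0, 1, 2}, so the missing case is m ≡ 3 (mod 4); write m = 4p+3.
Then (4p+3)^4 + 2(4p+3)^3 - (4p+3)^2 + 10(4p+3) + 4 = 256p^4 + 896p^3 + 1136p^2 + 664p + 160 = 4(64p^4 + 224p^3 + 284p^2 + 166p + 40).

4(64p^4 + 224p^3 + 284p^2 + 166p + 40)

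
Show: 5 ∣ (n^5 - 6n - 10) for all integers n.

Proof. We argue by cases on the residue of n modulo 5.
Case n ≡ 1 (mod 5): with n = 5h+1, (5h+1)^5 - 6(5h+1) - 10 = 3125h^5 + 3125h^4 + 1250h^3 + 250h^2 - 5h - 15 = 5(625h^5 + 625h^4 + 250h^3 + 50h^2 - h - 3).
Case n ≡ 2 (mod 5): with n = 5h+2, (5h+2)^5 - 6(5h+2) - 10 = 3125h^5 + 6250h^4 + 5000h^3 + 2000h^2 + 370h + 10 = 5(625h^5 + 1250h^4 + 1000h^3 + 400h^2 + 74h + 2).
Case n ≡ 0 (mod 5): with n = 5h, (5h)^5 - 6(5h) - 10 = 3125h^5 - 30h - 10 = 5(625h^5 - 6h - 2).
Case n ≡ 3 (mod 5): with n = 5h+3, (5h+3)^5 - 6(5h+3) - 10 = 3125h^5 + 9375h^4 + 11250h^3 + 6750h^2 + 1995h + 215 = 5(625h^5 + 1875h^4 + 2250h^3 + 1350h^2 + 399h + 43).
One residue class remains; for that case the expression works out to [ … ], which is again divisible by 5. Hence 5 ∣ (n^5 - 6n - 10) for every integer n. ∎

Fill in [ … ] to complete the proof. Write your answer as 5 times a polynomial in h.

5(625h^5 + 2500h^4 + 4000h^3 + 3200h^2 + 1274h + 198)

The residues treated are {1, 2, 0, 3}, so the missing case is n ≡ 4 (mod 5); write n = 5h+4.
Then (5h+4)^5 - 6(5h+4) - 10 = 3125h^5 + 12500h^4 + 20000h^3 + 16000h^2 + 6370h + 990 = 5(625h^5 + 2500h^4 + 4000h^3 + 3200h^2 + 1274h + 198).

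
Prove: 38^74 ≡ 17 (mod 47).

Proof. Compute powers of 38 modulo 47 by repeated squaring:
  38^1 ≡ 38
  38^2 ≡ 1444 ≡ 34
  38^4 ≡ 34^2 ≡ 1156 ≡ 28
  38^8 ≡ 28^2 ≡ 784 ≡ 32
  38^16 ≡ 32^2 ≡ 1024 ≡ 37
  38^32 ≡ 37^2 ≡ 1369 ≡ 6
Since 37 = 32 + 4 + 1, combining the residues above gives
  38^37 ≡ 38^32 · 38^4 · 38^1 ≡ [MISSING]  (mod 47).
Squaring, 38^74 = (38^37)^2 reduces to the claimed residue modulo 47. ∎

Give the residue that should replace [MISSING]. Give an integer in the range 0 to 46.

39

Multiply the listed residues: 6 · 28 · 38 = 168 → 6384.
Reducing modulo 47: 6384 = 135·47 + 39, so 38^37 ≡ 39.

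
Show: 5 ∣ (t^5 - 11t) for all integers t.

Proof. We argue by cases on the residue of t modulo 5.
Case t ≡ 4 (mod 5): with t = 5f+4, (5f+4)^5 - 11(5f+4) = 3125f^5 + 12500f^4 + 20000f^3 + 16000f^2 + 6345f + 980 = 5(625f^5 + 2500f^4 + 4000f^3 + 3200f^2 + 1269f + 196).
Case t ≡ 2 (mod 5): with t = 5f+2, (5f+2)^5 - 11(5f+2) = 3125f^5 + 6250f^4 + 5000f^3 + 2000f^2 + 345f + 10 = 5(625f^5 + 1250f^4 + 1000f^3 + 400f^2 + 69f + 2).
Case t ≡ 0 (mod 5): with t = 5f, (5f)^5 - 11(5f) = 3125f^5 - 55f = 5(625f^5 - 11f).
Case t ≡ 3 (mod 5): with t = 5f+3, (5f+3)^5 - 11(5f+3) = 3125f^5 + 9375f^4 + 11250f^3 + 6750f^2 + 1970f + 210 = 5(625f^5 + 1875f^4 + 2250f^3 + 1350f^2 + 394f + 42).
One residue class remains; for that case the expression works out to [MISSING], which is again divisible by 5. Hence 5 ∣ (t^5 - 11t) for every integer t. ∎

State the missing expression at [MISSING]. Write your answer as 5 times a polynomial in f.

Only t ≡ 1 (mod 5) is unaccounted for. Put t = 5f+1:
(5f+1)^5 - 11(5f+1) expands to 3125f^5 + 3125f^4 + 1250f^3 + 250f^2 - 30f - 10,
and factoring out 5 leaves 5(625f^5 + 625f^4 + 250f^3 + 50f^2 - 6f - 2).

5(625f^5 + 625f^4 + 250f^3 + 50f^2 - 6f - 2)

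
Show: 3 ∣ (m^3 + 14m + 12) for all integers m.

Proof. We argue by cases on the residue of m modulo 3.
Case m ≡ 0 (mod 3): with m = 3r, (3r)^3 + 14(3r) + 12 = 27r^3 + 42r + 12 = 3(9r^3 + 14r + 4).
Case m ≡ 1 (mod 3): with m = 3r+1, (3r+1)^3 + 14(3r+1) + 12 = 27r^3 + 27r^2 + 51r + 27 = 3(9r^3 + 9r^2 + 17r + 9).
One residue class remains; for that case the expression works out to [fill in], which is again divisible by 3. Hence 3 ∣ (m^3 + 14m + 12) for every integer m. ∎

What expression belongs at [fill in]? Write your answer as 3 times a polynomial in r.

3(9r^3 + 18r^2 + 26r + 16)

The residues treated are {0, 1}, so the missing case is m ≡ 2 (mod 3); write m = 3r+2.
Then (3r+2)^3 + 14(3r+2) + 12 = 27r^3 + 54r^2 + 78r + 48 = 3(9r^3 + 18r^2 + 26r + 16).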